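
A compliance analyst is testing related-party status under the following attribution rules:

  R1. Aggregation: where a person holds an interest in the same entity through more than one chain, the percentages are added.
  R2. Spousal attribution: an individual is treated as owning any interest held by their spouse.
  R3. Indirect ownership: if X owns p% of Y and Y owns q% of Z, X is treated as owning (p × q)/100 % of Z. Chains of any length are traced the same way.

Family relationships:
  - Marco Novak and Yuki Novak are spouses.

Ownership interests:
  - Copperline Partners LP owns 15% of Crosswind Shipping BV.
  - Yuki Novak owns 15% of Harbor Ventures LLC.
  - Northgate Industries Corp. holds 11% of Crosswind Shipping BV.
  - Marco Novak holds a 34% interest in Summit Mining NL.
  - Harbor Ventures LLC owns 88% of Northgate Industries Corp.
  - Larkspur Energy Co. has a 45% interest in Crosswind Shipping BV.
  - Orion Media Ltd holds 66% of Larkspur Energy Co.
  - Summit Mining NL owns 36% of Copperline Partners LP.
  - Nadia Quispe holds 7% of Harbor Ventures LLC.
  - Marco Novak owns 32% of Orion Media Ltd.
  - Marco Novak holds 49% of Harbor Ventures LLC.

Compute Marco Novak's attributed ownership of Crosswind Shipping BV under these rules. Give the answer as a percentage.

By spousal attribution (R2), Marco Novak is treated as also owning Yuki Novak's interest in Harbor Ventures LLC, giving 49% + 15% = 64%.
Chain via Orion Media Ltd → Larkspur Energy Co. (R3): 32% × 66% × 45% = 9.504% of Crosswind Shipping BV.
Chain via Harbor Ventures LLC → Northgate Industries Corp. (R3): 64% × 88% × 11% = 6.1952% of Crosswind Shipping BV.
Chain via Summit Mining NL → Copperline Partners LP (R3): 34% × 36% × 15% = 1.836% of Crosswind Shipping BV.
Aggregating (R1): 9.504% + 6.1952% + 1.836% = 17.5352%.

17.5352%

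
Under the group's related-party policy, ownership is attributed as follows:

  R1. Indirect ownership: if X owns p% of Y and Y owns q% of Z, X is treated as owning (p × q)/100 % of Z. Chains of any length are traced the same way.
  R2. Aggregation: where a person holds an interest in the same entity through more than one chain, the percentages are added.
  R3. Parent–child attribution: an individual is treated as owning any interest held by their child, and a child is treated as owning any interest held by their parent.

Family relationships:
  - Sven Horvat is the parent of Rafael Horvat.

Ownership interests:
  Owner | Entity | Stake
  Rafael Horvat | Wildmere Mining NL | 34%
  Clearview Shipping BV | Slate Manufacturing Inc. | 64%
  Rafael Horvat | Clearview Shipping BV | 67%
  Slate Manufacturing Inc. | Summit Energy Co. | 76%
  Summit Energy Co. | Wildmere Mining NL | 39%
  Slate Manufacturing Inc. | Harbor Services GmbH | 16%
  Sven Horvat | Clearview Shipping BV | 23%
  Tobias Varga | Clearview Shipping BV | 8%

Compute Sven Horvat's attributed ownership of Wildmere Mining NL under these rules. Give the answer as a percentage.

By parent–child attribution (R3), Sven Horvat is treated as also owning Rafael Horvat's interest in Clearview Shipping BV, giving 23% + 67% = 90%.
By parent–child attribution (R3), Sven Horvat is treated as owning Rafael Horvat's 34% interest in Wildmere Mining NL.
Chain via Clearview Shipping BV → Slate Manufacturing Inc. → Summit Energy Co. (R1): 90% × 64% × 76% × 39% = 17.07264% of Wildmere Mining NL.
Direct interest in Wildmere Mining NL: 34%.
Aggregating (R2): 17.07264% + 34% = 51.07264%.

51.07264%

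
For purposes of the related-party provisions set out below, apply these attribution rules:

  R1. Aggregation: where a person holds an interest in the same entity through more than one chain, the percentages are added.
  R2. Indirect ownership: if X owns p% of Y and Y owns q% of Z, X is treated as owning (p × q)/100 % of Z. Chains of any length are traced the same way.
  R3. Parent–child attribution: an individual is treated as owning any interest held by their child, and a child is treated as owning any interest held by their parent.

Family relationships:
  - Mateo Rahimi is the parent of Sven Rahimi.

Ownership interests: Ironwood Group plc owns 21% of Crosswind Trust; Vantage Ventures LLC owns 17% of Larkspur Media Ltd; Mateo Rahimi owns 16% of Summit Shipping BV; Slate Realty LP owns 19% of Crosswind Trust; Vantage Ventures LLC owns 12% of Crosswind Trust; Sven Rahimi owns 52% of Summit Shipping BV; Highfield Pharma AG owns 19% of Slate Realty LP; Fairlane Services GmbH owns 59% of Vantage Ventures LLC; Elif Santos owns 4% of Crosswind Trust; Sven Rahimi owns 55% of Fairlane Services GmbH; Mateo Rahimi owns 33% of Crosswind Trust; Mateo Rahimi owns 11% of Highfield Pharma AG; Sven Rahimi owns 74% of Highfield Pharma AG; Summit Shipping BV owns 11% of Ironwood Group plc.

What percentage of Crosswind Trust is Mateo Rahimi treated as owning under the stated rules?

By parent–child attribution (R3), Mateo Rahimi is treated as also owning Sven Rahimi's interest in Highfield Pharma AG, giving 11% + 74% = 85%.
By parent–child attribution (R3), Mateo Rahimi is treated as also owning Sven Rahimi's interest in Summit Shipping BV, giving 16% + 52% = 68%.
By parent–child attribution (R3), Mateo Rahimi is treated as owning Sven Rahimi's 55% interest in Fairlane Services GmbH.
Chain via Highfield Pharma AG → Slate Realty LP (R2): 85% × 19% × 19% = 3.0685% of Crosswind Trust.
Chain via Summit Shipping BV → Ironwood Group plc (R2): 68% × 11% × 21% = 1.5708% of Crosswind Trust.
Direct interest in Crosswind Trust: 33%.
Chain via Fairlane Services GmbH → Vantage Ventures LLC (R2): 55% × 59% × 12% = 3.894% of Crosswind Trust.
Aggregating (R1): 3.0685% + 1.5708% + 33% + 3.894% = 41.5333%.

41.5333%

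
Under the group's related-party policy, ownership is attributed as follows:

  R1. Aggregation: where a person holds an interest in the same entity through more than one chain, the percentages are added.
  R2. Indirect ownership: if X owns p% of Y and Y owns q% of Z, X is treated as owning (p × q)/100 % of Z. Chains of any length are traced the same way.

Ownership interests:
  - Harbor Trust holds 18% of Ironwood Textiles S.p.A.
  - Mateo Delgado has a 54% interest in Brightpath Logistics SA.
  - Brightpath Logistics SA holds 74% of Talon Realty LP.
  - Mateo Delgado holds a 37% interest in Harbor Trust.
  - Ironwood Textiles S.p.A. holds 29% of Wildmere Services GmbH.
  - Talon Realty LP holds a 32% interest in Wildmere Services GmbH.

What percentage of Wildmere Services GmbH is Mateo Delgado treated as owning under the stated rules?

Chain via Harbor Trust → Ironwood Textiles S.p.A. (R2): 37% × 18% × 29% = 1.9314% of Wildmere Services GmbH.
Chain via Brightpath Logistics SA → Talon Realty LP (R2): 54% × 74% × 32% = 12.7872% of Wildmere Services GmbH.
Aggregating (R1): 1.9314% + 12.7872% = 14.7186%.

14.7186%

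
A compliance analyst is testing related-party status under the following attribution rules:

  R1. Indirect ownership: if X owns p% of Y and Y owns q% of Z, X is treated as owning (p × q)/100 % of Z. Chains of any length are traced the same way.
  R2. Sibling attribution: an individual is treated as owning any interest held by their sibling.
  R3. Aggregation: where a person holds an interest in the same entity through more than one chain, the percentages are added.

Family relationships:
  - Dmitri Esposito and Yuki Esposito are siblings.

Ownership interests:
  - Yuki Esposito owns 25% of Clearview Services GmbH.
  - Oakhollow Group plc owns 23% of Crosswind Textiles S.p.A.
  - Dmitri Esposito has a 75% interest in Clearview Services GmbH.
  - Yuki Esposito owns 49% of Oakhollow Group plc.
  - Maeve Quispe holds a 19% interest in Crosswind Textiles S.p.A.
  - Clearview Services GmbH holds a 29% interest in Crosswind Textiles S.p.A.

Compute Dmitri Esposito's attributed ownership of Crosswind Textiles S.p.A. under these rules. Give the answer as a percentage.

40.27%

By sibling attribution (R2), Dmitri Esposito is treated as also owning Yuki Esposito's interest in Clearview Services GmbH, giving 75% + 25% = 100%.
By sibling attribution (R2), Dmitri Esposito is treated as owning Yuki Esposito's 49% interest in Oakhollow Group plc.
Chain via Clearview Services GmbH (R1): 100% × 29% = 29% of Crosswind Textiles S.p.A.
Chain via Oakhollow Group plc (R1): 49% × 23% = 11.27% of Crosswind Textiles S.p.A.
Aggregating (R3): 29% + 11.27% = 40.27%.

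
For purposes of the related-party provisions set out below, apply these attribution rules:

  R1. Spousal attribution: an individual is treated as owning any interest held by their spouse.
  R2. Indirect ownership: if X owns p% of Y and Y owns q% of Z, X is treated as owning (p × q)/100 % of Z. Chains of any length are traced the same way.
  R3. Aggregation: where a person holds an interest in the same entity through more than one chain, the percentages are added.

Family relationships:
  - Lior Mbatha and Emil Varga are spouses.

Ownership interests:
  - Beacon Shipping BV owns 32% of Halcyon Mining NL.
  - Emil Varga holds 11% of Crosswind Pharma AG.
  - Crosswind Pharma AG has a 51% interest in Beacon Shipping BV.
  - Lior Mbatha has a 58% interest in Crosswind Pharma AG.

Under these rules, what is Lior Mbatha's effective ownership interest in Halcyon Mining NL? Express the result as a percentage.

11.2608%

By spousal attribution (R1), Lior Mbatha is treated as also owning Emil Varga's interest in Crosswind Pharma AG, giving 58% + 11% = 69%.
Chain via Crosswind Pharma AG → Beacon Shipping BV (R2): 69% × 51% × 32% = 11.2608% of Halcyon Mining NL.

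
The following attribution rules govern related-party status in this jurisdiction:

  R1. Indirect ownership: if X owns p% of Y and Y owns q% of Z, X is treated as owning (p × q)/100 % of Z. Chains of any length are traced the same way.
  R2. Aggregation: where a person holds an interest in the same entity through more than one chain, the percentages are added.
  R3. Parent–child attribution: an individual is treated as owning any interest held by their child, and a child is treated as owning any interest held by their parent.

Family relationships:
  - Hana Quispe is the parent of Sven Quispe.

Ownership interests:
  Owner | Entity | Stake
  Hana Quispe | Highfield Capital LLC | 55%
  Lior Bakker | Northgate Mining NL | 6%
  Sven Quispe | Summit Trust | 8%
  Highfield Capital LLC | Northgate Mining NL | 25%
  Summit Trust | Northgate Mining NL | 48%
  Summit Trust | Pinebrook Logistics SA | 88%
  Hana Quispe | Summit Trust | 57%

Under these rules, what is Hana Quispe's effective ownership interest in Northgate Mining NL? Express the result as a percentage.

By parent–child attribution (R3), Hana Quispe is treated as also owning Sven Quispe's interest in Summit Trust, giving 57% + 8% = 65%.
Chain via Highfield Capital LLC (R1): 55% × 25% = 13.75% of Northgate Mining NL.
Chain via Summit Trust (R1): 65% × 48% = 31.2% of Northgate Mining NL.
Aggregating (R2): 13.75% + 31.2% = 44.95%.

44.95%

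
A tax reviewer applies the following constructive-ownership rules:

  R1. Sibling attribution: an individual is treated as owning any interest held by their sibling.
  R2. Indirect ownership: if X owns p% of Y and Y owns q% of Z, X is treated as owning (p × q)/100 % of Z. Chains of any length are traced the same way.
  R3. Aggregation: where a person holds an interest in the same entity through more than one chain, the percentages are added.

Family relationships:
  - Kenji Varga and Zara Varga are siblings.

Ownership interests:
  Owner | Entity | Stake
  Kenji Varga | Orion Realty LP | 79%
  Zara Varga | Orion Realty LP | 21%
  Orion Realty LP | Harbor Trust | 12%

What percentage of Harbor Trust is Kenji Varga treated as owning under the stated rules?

12%

By sibling attribution (R1), Kenji Varga is treated as also owning Zara Varga's interest in Orion Realty LP, giving 79% + 21% = 100%.
Chain via Orion Realty LP (R2): 100% × 12% = 12% of Harbor Trust.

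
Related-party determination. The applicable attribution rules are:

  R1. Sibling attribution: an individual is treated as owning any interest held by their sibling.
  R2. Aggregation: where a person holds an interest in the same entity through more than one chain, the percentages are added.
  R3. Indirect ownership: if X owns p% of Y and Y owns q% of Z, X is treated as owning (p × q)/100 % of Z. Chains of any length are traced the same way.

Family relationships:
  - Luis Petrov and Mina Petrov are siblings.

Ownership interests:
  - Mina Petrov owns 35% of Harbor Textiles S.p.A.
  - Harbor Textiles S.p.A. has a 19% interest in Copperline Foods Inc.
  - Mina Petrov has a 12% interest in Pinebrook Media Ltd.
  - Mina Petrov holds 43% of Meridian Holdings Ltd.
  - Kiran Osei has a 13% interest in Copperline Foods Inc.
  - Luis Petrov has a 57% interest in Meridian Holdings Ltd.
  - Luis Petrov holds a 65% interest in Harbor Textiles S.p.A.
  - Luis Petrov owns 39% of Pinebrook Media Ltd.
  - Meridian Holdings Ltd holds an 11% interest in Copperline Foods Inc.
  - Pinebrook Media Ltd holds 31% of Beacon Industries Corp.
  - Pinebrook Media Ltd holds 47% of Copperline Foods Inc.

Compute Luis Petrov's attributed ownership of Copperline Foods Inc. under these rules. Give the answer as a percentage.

53.97%

By sibling attribution (R1), Luis Petrov is treated as also owning Mina Petrov's interest in Harbor Textiles S.p.A, giving 65% + 35% = 100%.
By sibling attribution (R1), Luis Petrov is treated as also owning Mina Petrov's interest in Meridian Holdings Ltd, giving 57% + 43% = 100%.
By sibling attribution (R1), Luis Petrov is treated as also owning Mina Petrov's interest in Pinebrook Media Ltd, giving 39% + 12% = 51%.
Chain via Harbor Textiles S.p.A. (R3): 100% × 19% = 19% of Copperline Foods Inc.
Chain via Meridian Holdings Ltd (R3): 100% × 11% = 11% of Copperline Foods Inc.
Chain via Pinebrook Media Ltd (R3): 51% × 47% = 23.97% of Copperline Foods Inc.
Aggregating (R2): 19% + 11% + 23.97% = 53.97%.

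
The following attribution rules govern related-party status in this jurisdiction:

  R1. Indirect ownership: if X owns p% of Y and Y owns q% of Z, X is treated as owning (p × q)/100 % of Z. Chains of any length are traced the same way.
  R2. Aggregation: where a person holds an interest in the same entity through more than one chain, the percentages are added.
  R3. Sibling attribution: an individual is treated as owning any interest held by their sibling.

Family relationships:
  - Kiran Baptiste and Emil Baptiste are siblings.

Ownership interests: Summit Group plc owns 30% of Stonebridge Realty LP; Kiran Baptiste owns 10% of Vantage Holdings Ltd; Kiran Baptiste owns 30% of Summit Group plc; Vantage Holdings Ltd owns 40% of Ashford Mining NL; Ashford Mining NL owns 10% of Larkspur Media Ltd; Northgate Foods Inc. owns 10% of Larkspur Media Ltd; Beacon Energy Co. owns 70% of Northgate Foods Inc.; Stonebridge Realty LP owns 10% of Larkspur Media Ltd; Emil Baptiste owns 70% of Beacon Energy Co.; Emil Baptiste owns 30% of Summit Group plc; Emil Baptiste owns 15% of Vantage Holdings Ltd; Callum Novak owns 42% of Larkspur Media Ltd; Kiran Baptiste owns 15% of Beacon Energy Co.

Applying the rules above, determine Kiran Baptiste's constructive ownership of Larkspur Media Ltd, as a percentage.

8.75%

By sibling attribution (R3), Kiran Baptiste is treated as also owning Emil Baptiste's interest in Vantage Holdings Ltd, giving 10% + 15% = 25%.
By sibling attribution (R3), Kiran Baptiste is treated as also owning Emil Baptiste's interest in Beacon Energy Co, giving 15% + 70% = 85%.
By sibling attribution (R3), Kiran Baptiste is treated as also owning Emil Baptiste's interest in Summit Group plc, giving 30% + 30% = 60%.
Chain via Vantage Holdings Ltd → Ashford Mining NL (R1): 25% × 40% × 10% = 1% of Larkspur Media Ltd.
Chain via Beacon Energy Co. → Northgate Foods Inc. (R1): 85% × 70% × 10% = 5.95% of Larkspur Media Ltd.
Chain via Summit Group plc → Stonebridge Realty LP (R1): 60% × 30% × 10% = 1.8% of Larkspur Media Ltd.
Aggregating (R2): 1% + 5.95% + 1.8% = 8.75%.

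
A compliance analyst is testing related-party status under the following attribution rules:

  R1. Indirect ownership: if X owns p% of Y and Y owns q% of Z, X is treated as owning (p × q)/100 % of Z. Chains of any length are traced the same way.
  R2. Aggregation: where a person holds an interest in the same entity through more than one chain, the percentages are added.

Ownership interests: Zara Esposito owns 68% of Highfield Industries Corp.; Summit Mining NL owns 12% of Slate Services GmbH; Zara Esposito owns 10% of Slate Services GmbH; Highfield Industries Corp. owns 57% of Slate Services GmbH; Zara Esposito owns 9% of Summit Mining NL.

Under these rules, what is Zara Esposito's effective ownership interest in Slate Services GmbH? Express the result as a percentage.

Chain via Highfield Industries Corp. (R1): 68% × 57% = 38.76% of Slate Services GmbH.
Chain via Summit Mining NL (R1): 9% × 12% = 1.08% of Slate Services GmbH.
Direct interest in Slate Services GmbH: 10%.
Aggregating (R2): 38.76% + 1.08% + 10% = 49.84%.

49.84%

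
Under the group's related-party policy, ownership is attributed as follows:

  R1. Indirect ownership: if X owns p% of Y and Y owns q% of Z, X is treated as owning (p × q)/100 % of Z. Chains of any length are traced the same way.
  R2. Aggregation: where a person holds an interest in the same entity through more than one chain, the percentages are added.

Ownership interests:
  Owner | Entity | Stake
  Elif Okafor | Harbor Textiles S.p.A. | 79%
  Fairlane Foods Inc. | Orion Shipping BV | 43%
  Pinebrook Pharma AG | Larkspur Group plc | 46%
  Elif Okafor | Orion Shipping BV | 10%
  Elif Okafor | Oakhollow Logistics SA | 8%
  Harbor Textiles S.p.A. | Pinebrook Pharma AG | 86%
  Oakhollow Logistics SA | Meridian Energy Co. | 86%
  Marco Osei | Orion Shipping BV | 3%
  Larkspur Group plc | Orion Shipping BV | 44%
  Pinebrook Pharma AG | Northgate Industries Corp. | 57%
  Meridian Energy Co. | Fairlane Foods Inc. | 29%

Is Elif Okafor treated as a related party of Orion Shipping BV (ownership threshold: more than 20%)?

Yes

Chain via Harbor Textiles S.p.A. → Pinebrook Pharma AG → Larkspur Group plc (R1): 79% × 86% × 46% × 44% = 13.751056% of Orion Shipping BV.
Chain via Oakhollow Logistics SA → Meridian Energy Co. → Fairlane Foods Inc. (R1): 8% × 86% × 29% × 43% = 0.857936% of Orion Shipping BV.
Direct interest in Orion Shipping BV: 10%.
Aggregating (R2): 13.751056% + 0.857936% + 10% = 24.608992%.
24.608992% exceeds the 20% threshold, so Elif is a related party to Orion Shipping BV.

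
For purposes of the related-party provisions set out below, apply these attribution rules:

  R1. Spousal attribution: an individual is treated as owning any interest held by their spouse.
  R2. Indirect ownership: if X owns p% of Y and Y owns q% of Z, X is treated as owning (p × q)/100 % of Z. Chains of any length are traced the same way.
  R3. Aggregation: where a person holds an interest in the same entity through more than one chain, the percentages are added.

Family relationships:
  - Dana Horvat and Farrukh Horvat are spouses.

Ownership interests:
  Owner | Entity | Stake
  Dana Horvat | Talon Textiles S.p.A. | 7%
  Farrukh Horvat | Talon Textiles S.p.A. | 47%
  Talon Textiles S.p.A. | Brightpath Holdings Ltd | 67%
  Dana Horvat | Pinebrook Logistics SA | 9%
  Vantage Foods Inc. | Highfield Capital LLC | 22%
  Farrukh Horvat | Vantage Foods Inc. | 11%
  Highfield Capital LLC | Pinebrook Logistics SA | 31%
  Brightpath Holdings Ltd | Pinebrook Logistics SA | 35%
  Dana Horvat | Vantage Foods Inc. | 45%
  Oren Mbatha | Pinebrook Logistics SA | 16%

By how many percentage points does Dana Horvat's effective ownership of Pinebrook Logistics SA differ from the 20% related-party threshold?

By spousal attribution (R1), Dana Horvat is treated as also owning Farrukh Horvat's interest in Talon Textiles S.p.A, giving 7% + 47% = 54%.
By spousal attribution (R1), Dana Horvat is treated as also owning Farrukh Horvat's interest in Vantage Foods Inc, giving 45% + 11% = 56%.
Chain via Talon Textiles S.p.A. → Brightpath Holdings Ltd (R2): 54% × 67% × 35% = 12.663% of Pinebrook Logistics SA.
Chain via Vantage Foods Inc. → Highfield Capital LLC (R2): 56% × 22% × 31% = 3.8192% of Pinebrook Logistics SA.
Direct interest in Pinebrook Logistics SA: 9%.
Aggregating (R3): 12.663% + 3.8192% + 9% = 25.4822%.
25.4822% exceeds the 20% threshold by 5.4822 percentage points.

5.4822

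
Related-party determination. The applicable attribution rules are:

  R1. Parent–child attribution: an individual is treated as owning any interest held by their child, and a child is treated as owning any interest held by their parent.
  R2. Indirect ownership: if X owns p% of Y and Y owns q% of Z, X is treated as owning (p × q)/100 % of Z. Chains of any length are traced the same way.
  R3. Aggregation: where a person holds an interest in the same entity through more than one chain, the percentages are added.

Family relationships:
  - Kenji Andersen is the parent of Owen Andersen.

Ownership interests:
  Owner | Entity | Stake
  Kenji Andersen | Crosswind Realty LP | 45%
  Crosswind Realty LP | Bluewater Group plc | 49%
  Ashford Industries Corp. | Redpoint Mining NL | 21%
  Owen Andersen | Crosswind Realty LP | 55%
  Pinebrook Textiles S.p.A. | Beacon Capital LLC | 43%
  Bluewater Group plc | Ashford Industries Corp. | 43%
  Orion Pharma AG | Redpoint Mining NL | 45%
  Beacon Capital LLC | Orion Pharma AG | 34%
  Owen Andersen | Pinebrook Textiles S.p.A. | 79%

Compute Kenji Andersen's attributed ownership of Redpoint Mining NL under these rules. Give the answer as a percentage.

9.62211%

By parent–child attribution (R1), Kenji Andersen is treated as also owning Owen Andersen's interest in Crosswind Realty LP, giving 45% + 55% = 100%.
By parent–child attribution (R1), Kenji Andersen is treated as owning Owen Andersen's 79% interest in Pinebrook Textiles S.p.A.
Chain via Crosswind Realty LP → Bluewater Group plc → Ashford Industries Corp. (R2): 100% × 49% × 43% × 21% = 4.4247% of Redpoint Mining NL.
Chain via Pinebrook Textiles S.p.A. → Beacon Capital LLC → Orion Pharma AG (R2): 79% × 43% × 34% × 45% = 5.19741% of Redpoint Mining NL.
Aggregating (R3): 4.4247% + 5.19741% = 9.62211%.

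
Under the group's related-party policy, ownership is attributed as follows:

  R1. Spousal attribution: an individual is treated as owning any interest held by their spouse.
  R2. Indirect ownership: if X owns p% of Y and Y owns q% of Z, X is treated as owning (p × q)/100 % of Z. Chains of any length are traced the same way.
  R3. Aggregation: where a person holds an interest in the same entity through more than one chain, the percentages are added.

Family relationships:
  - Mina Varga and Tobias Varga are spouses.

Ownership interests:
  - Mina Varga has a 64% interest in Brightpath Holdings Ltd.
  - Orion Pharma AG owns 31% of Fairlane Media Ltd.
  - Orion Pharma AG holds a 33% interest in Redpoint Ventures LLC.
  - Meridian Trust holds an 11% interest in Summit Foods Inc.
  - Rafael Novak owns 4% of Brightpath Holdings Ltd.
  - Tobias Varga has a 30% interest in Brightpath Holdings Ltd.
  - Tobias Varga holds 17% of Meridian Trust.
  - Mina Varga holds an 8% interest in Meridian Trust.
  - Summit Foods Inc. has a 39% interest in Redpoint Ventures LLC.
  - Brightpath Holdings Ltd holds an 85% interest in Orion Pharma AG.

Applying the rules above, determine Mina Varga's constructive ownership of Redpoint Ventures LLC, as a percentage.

27.4395%

By spousal attribution (R1), Mina Varga is treated as also owning Tobias Varga's interest in Brightpath Holdings Ltd, giving 64% + 30% = 94%.
By spousal attribution (R1), Mina Varga is treated as also owning Tobias Varga's interest in Meridian Trust, giving 8% + 17% = 25%.
Chain via Brightpath Holdings Ltd → Orion Pharma AG (R2): 94% × 85% × 33% = 26.367% of Redpoint Ventures LLC.
Chain via Meridian Trust → Summit Foods Inc. (R2): 25% × 11% × 39% = 1.0725% of Redpoint Ventures LLC.
Aggregating (R3): 26.367% + 1.0725% = 27.4395%.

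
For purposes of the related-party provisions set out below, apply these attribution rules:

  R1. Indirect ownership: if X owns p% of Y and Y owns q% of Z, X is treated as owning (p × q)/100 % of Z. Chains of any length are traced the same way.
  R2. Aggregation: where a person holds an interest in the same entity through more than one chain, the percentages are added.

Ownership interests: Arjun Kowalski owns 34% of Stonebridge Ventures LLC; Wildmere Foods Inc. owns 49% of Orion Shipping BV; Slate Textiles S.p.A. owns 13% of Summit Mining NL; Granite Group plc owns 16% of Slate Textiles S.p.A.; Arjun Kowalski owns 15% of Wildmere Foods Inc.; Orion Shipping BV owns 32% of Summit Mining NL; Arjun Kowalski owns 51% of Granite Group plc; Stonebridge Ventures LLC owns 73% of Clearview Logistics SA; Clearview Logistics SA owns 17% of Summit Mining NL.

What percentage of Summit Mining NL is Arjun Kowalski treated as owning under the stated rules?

Chain via Granite Group plc → Slate Textiles S.p.A. (R1): 51% × 16% × 13% = 1.0608% of Summit Mining NL.
Chain via Wildmere Foods Inc. → Orion Shipping BV (R1): 15% × 49% × 32% = 2.352% of Summit Mining NL.
Chain via Stonebridge Ventures LLC → Clearview Logistics SA (R1): 34% × 73% × 17% = 4.2194% of Summit Mining NL.
Aggregating (R2): 1.0608% + 2.352% + 4.2194% = 7.6322%.

7.6322%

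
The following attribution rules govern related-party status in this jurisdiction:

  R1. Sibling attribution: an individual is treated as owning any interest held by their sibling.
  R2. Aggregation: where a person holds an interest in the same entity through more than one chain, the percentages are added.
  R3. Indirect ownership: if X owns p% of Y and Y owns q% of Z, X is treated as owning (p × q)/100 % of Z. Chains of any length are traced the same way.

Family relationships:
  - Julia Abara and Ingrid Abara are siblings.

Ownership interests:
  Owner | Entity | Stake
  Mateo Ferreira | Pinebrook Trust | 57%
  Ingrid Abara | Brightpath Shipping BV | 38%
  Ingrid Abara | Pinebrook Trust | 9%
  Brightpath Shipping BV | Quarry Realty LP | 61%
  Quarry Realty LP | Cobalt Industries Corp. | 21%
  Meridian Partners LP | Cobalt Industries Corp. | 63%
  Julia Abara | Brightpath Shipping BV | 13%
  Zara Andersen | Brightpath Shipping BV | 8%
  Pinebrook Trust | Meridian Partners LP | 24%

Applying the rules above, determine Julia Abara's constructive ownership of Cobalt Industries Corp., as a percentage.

7.8939%

By sibling attribution (R1), Julia Abara is treated as also owning Ingrid Abara's interest in Brightpath Shipping BV, giving 13% + 38% = 51%.
By sibling attribution (R1), Julia Abara is treated as owning Ingrid Abara's 9% interest in Pinebrook Trust.
Chain via Brightpath Shipping BV → Quarry Realty LP (R3): 51% × 61% × 21% = 6.5331% of Cobalt Industries Corp.
Chain via Pinebrook Trust → Meridian Partners LP (R3): 9% × 24% × 63% = 1.3608% of Cobalt Industries Corp.
Aggregating (R2): 6.5331% + 1.3608% = 7.8939%.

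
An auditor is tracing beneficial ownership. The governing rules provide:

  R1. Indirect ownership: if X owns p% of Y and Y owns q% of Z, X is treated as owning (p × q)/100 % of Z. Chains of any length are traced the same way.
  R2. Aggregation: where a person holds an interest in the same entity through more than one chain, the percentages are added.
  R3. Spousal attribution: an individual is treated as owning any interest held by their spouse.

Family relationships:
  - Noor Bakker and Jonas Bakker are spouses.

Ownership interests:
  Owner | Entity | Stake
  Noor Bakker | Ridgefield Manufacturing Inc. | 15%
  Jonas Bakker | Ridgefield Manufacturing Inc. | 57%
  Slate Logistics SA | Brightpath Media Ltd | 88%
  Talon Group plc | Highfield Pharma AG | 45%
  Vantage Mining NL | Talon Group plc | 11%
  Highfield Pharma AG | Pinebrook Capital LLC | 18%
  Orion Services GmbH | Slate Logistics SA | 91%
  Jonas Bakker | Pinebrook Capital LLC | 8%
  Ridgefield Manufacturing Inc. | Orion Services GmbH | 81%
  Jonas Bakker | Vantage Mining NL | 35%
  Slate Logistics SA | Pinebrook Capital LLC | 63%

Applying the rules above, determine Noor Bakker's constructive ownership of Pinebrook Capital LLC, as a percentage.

By spousal attribution (R3), Noor Bakker is treated as also owning Jonas Bakker's interest in Ridgefield Manufacturing Inc, giving 15% + 57% = 72%.
By spousal attribution (R3), Noor Bakker is treated as owning Jonas Bakker's 35% interest in Vantage Mining NL.
By spousal attribution (R3), Noor Bakker is treated as owning Jonas Bakker's 8% interest in Pinebrook Capital LLC.
Chain via Ridgefield Manufacturing Inc. → Orion Services GmbH → Slate Logistics SA (R1): 72% × 81% × 91% × 63% = 33.434856% of Pinebrook Capital LLC.
Chain via Vantage Mining NL → Talon Group plc → Highfield Pharma AG (R1): 35% × 11% × 45% × 18% = 0.31185% of Pinebrook Capital LLC.
Direct interest in Pinebrook Capital LLC: 8%.
Aggregating (R2): 33.434856% + 0.31185% + 8% = 41.746706%.

41.746706%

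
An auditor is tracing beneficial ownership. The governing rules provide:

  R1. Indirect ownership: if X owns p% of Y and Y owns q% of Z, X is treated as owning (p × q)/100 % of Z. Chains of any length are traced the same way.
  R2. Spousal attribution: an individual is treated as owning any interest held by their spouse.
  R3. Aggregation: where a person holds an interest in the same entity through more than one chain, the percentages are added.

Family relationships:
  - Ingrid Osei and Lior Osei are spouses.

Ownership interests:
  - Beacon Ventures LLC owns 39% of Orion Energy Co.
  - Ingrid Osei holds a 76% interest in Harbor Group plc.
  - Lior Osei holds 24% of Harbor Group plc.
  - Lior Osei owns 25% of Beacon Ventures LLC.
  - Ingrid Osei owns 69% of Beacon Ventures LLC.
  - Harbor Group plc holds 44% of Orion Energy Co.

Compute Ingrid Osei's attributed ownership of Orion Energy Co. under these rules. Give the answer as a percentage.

80.66%

By spousal attribution (R2), Ingrid Osei is treated as also owning Lior Osei's interest in Harbor Group plc, giving 76% + 24% = 100%.
By spousal attribution (R2), Ingrid Osei is treated as also owning Lior Osei's interest in Beacon Ventures LLC, giving 69% + 25% = 94%.
Chain via Harbor Group plc (R1): 100% × 44% = 44% of Orion Energy Co.
Chain via Beacon Ventures LLC (R1): 94% × 39% = 36.66% of Orion Energy Co.
Aggregating (R3): 44% + 36.66% = 80.66%.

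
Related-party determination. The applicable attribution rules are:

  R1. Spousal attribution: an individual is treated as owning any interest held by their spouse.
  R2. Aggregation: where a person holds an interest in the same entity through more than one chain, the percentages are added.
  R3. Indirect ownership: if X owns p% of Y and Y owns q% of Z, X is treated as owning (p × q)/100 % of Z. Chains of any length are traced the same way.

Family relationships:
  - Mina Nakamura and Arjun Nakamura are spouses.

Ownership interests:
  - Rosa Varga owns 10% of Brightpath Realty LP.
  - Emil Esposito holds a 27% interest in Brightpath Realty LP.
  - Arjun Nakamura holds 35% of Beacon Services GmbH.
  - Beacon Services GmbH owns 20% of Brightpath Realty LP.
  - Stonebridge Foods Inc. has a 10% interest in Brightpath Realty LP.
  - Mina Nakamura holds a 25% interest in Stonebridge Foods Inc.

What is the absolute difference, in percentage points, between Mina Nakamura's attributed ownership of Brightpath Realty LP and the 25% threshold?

By spousal attribution (R1), Mina Nakamura is treated as owning Arjun Nakamura's 35% interest in Beacon Services GmbH.
Chain via Stonebridge Foods Inc. (R3): 25% × 10% = 2.5% of Brightpath Realty LP.
Chain via Beacon Services GmbH (R3): 35% × 20% = 7% of Brightpath Realty LP.
Aggregating (R2): 2.5% + 7% = 9.5%.
9.5% falls short of the 25% threshold by 15.5 percentage points.

15.5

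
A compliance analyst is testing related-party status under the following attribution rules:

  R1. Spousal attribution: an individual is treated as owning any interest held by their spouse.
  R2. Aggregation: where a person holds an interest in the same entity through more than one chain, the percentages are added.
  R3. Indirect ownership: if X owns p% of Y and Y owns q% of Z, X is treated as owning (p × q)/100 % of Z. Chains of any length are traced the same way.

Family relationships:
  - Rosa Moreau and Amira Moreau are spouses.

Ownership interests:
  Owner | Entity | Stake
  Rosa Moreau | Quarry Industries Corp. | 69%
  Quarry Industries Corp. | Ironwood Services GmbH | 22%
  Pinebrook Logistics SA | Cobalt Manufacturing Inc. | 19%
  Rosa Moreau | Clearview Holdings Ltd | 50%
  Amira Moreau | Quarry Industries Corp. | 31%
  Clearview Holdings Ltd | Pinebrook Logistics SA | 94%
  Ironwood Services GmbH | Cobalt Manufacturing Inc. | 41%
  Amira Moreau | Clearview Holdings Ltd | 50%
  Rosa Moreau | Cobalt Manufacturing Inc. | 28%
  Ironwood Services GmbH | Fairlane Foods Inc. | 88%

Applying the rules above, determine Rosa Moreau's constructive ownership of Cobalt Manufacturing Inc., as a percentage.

54.88%

By spousal attribution (R1), Rosa Moreau is treated as also owning Amira Moreau's interest in Quarry Industries Corp, giving 69% + 31% = 100%.
By spousal attribution (R1), Rosa Moreau is treated as also owning Amira Moreau's interest in Clearview Holdings Ltd, giving 50% + 50% = 100%.
Chain via Quarry Industries Corp. → Ironwood Services GmbH (R3): 100% × 22% × 41% = 9.02% of Cobalt Manufacturing Inc.
Chain via Clearview Holdings Ltd → Pinebrook Logistics SA (R3): 100% × 94% × 19% = 17.86% of Cobalt Manufacturing Inc.
Direct interest in Cobalt Manufacturing Inc: 28%.
Aggregating (R2): 9.02% + 17.86% + 28% = 54.88%.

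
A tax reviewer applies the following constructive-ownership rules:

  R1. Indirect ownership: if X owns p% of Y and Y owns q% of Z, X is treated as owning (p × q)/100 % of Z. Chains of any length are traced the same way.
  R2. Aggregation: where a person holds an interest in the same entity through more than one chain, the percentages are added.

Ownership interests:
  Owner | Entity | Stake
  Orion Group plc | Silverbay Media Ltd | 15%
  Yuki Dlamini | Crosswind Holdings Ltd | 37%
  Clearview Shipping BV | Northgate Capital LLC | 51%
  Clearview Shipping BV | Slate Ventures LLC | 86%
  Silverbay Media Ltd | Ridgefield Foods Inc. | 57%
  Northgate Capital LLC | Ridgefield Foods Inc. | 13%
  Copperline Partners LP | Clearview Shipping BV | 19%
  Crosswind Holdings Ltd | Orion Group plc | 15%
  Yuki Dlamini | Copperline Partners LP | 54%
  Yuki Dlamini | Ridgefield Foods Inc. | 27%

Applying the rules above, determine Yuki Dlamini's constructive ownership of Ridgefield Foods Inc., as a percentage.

Chain via Crosswind Holdings Ltd → Orion Group plc → Silverbay Media Ltd (R1): 37% × 15% × 15% × 57% = 0.474525% of Ridgefield Foods Inc.
Chain via Copperline Partners LP → Clearview Shipping BV → Northgate Capital LLC (R1): 54% × 19% × 51% × 13% = 0.680238% of Ridgefield Foods Inc.
Direct interest in Ridgefield Foods Inc: 27%.
Aggregating (R2): 0.474525% + 0.680238% + 27% = 28.154763%.

28.154763%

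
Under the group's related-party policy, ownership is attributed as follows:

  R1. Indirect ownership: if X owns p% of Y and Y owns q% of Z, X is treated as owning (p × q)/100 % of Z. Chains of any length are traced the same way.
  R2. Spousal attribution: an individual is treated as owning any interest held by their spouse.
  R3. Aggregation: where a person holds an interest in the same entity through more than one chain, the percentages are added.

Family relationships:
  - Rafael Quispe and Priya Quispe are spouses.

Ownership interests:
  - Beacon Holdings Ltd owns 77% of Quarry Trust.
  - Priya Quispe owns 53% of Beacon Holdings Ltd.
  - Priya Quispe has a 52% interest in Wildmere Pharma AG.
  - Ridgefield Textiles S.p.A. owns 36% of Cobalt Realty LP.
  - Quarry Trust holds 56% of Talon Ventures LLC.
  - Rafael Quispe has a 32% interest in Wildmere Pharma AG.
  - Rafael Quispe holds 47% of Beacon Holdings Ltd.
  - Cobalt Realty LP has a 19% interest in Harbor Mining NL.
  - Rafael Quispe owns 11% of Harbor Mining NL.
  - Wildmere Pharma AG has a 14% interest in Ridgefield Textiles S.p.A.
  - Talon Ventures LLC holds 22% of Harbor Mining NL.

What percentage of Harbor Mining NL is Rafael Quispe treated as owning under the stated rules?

21.290784%

By spousal attribution (R2), Rafael Quispe is treated as also owning Priya Quispe's interest in Wildmere Pharma AG, giving 32% + 52% = 84%.
By spousal attribution (R2), Rafael Quispe is treated as also owning Priya Quispe's interest in Beacon Holdings Ltd, giving 47% + 53% = 100%.
Chain via Wildmere Pharma AG → Ridgefield Textiles S.p.A. → Cobalt Realty LP (R1): 84% × 14% × 36% × 19% = 0.804384% of Harbor Mining NL.
Chain via Beacon Holdings Ltd → Quarry Trust → Talon Ventures LLC (R1): 100% × 77% × 56% × 22% = 9.4864% of Harbor Mining NL.
Direct interest in Harbor Mining NL: 11%.
Aggregating (R3): 0.804384% + 9.4864% + 11% = 21.290784%.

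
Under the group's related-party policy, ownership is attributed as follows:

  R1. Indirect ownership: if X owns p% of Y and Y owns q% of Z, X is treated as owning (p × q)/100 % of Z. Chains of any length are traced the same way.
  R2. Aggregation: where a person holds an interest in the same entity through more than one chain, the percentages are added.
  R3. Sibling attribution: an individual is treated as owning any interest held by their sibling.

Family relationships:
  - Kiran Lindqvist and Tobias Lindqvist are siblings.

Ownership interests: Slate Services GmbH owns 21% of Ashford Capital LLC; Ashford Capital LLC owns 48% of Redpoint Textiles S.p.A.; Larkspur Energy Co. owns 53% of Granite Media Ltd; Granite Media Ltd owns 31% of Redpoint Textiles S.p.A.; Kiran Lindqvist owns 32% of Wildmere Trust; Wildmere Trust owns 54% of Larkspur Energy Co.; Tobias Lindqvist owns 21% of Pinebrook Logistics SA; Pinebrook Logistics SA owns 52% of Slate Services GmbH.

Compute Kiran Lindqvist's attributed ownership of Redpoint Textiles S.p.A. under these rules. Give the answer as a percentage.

By sibling attribution (R3), Kiran Lindqvist is treated as owning Tobias Lindqvist's 21% interest in Pinebrook Logistics SA.
Chain via Wildmere Trust → Larkspur Energy Co. → Granite Media Ltd (R1): 32% × 54% × 53% × 31% = 2.839104% of Redpoint Textiles S.p.A.
Chain via Pinebrook Logistics SA → Slate Services GmbH → Ashford Capital LLC (R1): 21% × 52% × 21% × 48% = 1.100736% of Redpoint Textiles S.p.A.
Aggregating (R2): 2.839104% + 1.100736% = 3.93984%.

3.93984%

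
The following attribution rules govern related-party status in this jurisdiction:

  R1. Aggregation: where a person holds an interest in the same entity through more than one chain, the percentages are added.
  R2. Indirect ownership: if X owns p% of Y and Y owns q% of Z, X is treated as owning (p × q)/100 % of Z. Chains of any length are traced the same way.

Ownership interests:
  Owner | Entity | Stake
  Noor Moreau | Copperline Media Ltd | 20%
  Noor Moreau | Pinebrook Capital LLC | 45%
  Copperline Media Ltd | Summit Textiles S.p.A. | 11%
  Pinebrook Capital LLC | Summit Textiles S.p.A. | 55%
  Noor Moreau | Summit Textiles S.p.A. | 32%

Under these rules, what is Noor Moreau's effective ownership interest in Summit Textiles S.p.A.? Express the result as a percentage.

Chain via Pinebrook Capital LLC (R2): 45% × 55% = 24.75% of Summit Textiles S.p.A.
Chain via Copperline Media Ltd (R2): 20% × 11% = 2.2% of Summit Textiles S.p.A.
Direct interest in Summit Textiles S.p.A: 32%.
Aggregating (R1): 24.75% + 2.2% + 32% = 58.95%.

58.95%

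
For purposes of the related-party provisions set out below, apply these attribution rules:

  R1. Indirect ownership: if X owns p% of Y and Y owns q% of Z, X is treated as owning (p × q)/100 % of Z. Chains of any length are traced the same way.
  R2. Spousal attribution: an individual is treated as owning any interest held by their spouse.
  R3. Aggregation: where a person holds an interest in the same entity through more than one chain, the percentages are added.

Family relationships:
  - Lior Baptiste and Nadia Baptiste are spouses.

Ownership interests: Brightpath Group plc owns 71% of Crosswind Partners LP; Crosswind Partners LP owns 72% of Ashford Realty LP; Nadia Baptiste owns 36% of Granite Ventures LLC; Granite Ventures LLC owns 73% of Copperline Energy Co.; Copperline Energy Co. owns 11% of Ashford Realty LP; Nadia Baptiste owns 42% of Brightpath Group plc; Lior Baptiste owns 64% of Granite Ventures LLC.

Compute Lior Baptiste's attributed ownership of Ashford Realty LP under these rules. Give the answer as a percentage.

29.5004%

By spousal attribution (R2), Lior Baptiste is treated as also owning Nadia Baptiste's interest in Granite Ventures LLC, giving 64% + 36% = 100%.
By spousal attribution (R2), Lior Baptiste is treated as owning Nadia Baptiste's 42% interest in Brightpath Group plc.
Chain via Granite Ventures LLC → Copperline Energy Co. (R1): 100% × 73% × 11% = 8.03% of Ashford Realty LP.
Chain via Brightpath Group plc → Crosswind Partners LP (R1): 42% × 71% × 72% = 21.4704% of Ashford Realty LP.
Aggregating (R3): 8.03% + 21.4704% = 29.5004%.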